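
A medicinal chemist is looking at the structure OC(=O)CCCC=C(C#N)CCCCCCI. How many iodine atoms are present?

Scan the SMILES for I atoms (remember two-letter symbols like Cl and Br are single atoms).
Iodine count: 1.

1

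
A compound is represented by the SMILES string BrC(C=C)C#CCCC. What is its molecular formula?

C8H11Br

Walk through each heavy atom and fill implicit hydrogens from standard valence (C 4, N 3, O 2, S 2, halogen 1):
  atom 1: Br (halogen, monovalent) → 0 H
  atom 2: C, bond orders sum to 3 (valence 4) → 1 H
  atom 3: C, bond orders sum to 3 (valence 4) → 1 H
  atom 4: C, bond orders sum to 2 (valence 4) → 2 H
  atom 5: C, bond orders sum to 4 (valence 4) → 0 H
  atom 6: C, bond orders sum to 4 (valence 4) → 0 H
  atom 7: C, bond orders sum to 2 (valence 4) → 2 H
  atom 8: C, bond orders sum to 2 (valence 4) → 2 H
  atom 9: C, bond orders sum to 1 (valence 4) → 3 H
Totals → C:8, H:11, Br:1.
In Hill order: C8H11Br.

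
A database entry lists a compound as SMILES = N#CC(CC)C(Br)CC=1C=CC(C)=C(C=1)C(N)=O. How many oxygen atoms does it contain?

1

Scan the SMILES for O atoms (remember two-letter symbols like Cl and Br are single atoms).
Oxygen count: 1.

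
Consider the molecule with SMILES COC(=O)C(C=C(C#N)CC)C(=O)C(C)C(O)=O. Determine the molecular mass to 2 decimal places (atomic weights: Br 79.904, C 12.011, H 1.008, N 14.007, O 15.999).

First, the molecular formula is C12H15NO5 (counting implicit H from valence).
  C: 12 × 12.011 = 144.132
  H: 15 × 1.008 = 15.120
  N: 1 × 14.007 = 14.007
  O: 5 × 15.999 = 79.995
Sum: 12×12.011 + 15×1.008 + 1×14.007 + 5×15.999 = 253.254 → 253.25 g/mol.

253.25 g/mol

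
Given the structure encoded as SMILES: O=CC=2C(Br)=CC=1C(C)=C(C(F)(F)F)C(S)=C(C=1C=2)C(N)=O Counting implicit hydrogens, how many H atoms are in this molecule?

9

Walk through each heavy atom and fill implicit hydrogens from standard valence (C 4, N 3, O 2, S 2, halogen 1):
  atom 1: O, bond orders sum to 2 (valence 2) → 0 H
  atom 2: C, bond orders sum to 3 (valence 4) → 1 H
  atom 3: C, bond orders sum to 4 (valence 4) → 0 H
  atom 4: C, bond orders sum to 4 (valence 4) → 0 H
  atom 5: Br (halogen, monovalent) → 0 H
  atom 6: C, bond orders sum to 3 (valence 4) → 1 H
  atom 7: C, bond orders sum to 4 (valence 4) → 0 H
  atom 8: C, bond orders sum to 4 (valence 4) → 0 H
  atom 9: C, bond orders sum to 1 (valence 4) → 3 H
  atom 10: C, bond orders sum to 4 (valence 4) → 0 H
  atom 11: C, bond orders sum to 4 (valence 4) → 0 H
  atom 12: F (halogen, monovalent) → 0 H
  atom 13: F (halogen, monovalent) → 0 H
  atom 14: F (halogen, monovalent) → 0 H
  atom 15: C, bond orders sum to 4 (valence 4) → 0 H
  atom 16: S, bond orders sum to 1 (valence 2) → 1 H
  atom 17: C, bond orders sum to 4 (valence 4) → 0 H
  atom 18: C, bond orders sum to 4 (valence 4) → 0 H
  atom 19: C, bond orders sum to 3 (valence 4) → 1 H
  atom 20: C, bond orders sum to 4 (valence 4) → 0 H
  atom 21: N, bond orders sum to 1 (valence 3) → 2 H
  atom 22: O, bond orders sum to 2 (valence 2) → 0 H
Total hydrogens: 9.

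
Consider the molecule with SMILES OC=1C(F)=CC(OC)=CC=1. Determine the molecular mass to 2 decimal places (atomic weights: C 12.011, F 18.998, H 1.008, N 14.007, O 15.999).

First, the molecular formula is C7H7FO2 (counting implicit H from valence).
  C: 7 × 12.011 = 84.077
  F: 1 × 18.998 = 18.998
  H: 7 × 1.008 = 7.056
  O: 2 × 15.999 = 31.998
Sum: 7×12.011 + 1×18.998 + 7×1.008 + 2×15.999 = 142.129 → 142.13 g/mol.

142.13 g/mol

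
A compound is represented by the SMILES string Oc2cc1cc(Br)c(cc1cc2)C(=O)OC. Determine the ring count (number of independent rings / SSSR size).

In SMILES, each pair of matching ring-closure digits denotes one ring-closing bond; the number of such bonds equals the number of independent rings.
Ring-closure bonds here: 2.

2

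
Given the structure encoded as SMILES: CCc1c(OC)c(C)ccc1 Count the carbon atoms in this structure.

10

Count every carbon token in the SMILES (each C, including those in ring-closure positions and inside branches).
Carbon count: 10.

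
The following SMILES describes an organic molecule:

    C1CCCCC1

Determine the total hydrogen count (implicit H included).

12

Walk through each heavy atom and fill implicit hydrogens from standard valence (C 4, N 3, O 2, S 2, halogen 1):
  atom 1: C, bond orders sum to 2 (valence 4) → 2 H
  atom 2: C, bond orders sum to 2 (valence 4) → 2 H
  atom 3: C, bond orders sum to 2 (valence 4) → 2 H
  atom 4: C, bond orders sum to 2 (valence 4) → 2 H
  atom 5: C, bond orders sum to 2 (valence 4) → 2 H
  atom 6: C, bond orders sum to 2 (valence 4) → 2 H
Total hydrogens: 12.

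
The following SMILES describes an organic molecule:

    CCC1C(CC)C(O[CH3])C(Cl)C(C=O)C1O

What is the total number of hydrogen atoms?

21

Walk through each heavy atom and fill implicit hydrogens from standard valence (C 4, N 3, O 2, S 2, halogen 1):
  atom 1: C, bond orders sum to 1 (valence 4) → 3 H
  atom 2: C, bond orders sum to 2 (valence 4) → 2 H
  atom 3: C, bond orders sum to 3 (valence 4) → 1 H
  atom 4: C, bond orders sum to 3 (valence 4) → 1 H
  atom 5: C, bond orders sum to 2 (valence 4) → 2 H
  atom 6: C, bond orders sum to 1 (valence 4) → 3 H
  atom 7: C, bond orders sum to 3 (valence 4) → 1 H
  atom 8: O, bond orders sum to 2 (valence 2) → 0 H
  atom 9: C with explicit H count 3
  atom 10: C, bond orders sum to 3 (valence 4) → 1 H
  atom 11: Cl (halogen, monovalent) → 0 H
  atom 12: C, bond orders sum to 3 (valence 4) → 1 H
  atom 13: C, bond orders sum to 3 (valence 4) → 1 H
  atom 14: O, bond orders sum to 2 (valence 2) → 0 H
  atom 15: C, bond orders sum to 3 (valence 4) → 1 H
  atom 16: O, bond orders sum to 1 (valence 2) → 1 H
Total hydrogens: 21.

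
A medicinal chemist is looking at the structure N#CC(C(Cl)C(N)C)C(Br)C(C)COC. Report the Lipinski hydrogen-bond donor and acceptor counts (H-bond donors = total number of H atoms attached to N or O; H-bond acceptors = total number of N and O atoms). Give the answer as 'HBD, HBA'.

Donors: find every N or O and count the H atoms it carries.
  atom 1 (N): bond orders sum to 3 → 0 H
  atom 7 (N): bond orders sum to 1 → 2 H
  atom 14 (O): bond orders sum to 2 → 0 H
Lipinski HBD = 2.
Acceptors: N atoms = 2, O atoms = 1 → HBA = 3.

2, 3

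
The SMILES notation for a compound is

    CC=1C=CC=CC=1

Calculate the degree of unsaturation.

Molecular formula: C7H8.
DoU = (2C + 2 + N − H − X) / 2, where X is the halogen count and O/S are ignored.
    = (2·7 + 2 + 0 − 8 − 0) / 2 = 8 / 2 = 4.

4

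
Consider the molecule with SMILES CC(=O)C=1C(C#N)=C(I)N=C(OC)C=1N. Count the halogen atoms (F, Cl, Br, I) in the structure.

1

Halogen atoms appear at heavy-atom position 9 (1×I).
Other groups present: 1 ether, 1 ketone, 1 nitrile, 1 primary amine.
Halogen count: 1.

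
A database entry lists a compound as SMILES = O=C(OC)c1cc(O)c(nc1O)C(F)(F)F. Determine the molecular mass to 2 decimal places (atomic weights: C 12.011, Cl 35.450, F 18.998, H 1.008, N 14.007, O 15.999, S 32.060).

First, the molecular formula is C8H6F3NO4 (counting implicit H from valence).
  C: 8 × 12.011 = 96.088
  F: 3 × 18.998 = 56.994
  H: 6 × 1.008 = 6.048
  N: 1 × 14.007 = 14.007
  O: 4 × 15.999 = 63.996
Sum: 8×12.011 + 3×18.998 + 6×1.008 + 1×14.007 + 4×15.999 = 237.133 → 237.13 g/mol.

237.13 g/mol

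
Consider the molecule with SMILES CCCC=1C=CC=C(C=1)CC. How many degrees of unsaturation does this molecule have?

4

Degree of unsaturation = (number of rings) + (number of π bonds).
Ring closures in the SMILES: 1.
π bonds: 3 double bonds (each 1 DoU) → 3 DoU from unsaturation.
Total DoU = 1 + 3 = 4.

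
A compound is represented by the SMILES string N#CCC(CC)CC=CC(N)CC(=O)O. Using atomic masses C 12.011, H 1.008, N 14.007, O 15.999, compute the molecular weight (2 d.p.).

210.28 g/mol

First, the molecular formula is C11H18N2O2 (counting implicit H from valence).
  C: 11 × 12.011 = 132.121
  H: 18 × 1.008 = 18.144
  N: 2 × 14.007 = 28.014
  O: 2 × 15.999 = 31.998
Sum: 11×12.011 + 18×1.008 + 2×14.007 + 2×15.999 = 210.277 → 210.28 g/mol.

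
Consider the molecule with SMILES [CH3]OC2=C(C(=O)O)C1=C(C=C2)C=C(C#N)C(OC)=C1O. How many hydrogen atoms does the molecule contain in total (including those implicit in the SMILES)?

Walk through each heavy atom and fill implicit hydrogens from standard valence (C 4, N 3, O 2, S 2, halogen 1):
  atom 1: C with explicit H count 3
  atom 2: O, bond orders sum to 2 (valence 2) → 0 H
  atom 3: C, bond orders sum to 4 (valence 4) → 0 H
  atom 4: C, bond orders sum to 4 (valence 4) → 0 H
  atom 5: C, bond orders sum to 4 (valence 4) → 0 H
  atom 6: O, bond orders sum to 2 (valence 2) → 0 H
  atom 7: O, bond orders sum to 1 (valence 2) → 1 H
  atom 8: C, bond orders sum to 4 (valence 4) → 0 H
  atom 9: C, bond orders sum to 4 (valence 4) → 0 H
  atom 10: C, bond orders sum to 3 (valence 4) → 1 H
  atom 11: C, bond orders sum to 3 (valence 4) → 1 H
  atom 12: C, bond orders sum to 3 (valence 4) → 1 H
  atom 13: C, bond orders sum to 4 (valence 4) → 0 H
  atom 14: C, bond orders sum to 4 (valence 4) → 0 H
  atom 15: N, bond orders sum to 3 (valence 3) → 0 H
  atom 16: C, bond orders sum to 4 (valence 4) → 0 H
  atom 17: O, bond orders sum to 2 (valence 2) → 0 H
  atom 18: C, bond orders sum to 1 (valence 4) → 3 H
  atom 19: C, bond orders sum to 4 (valence 4) → 0 H
  atom 20: O, bond orders sum to 1 (valence 2) → 1 H
Total hydrogens: 11.

11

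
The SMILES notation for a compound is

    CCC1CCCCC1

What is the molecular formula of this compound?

C8H16

Walk through each heavy atom and fill implicit hydrogens from standard valence (C 4, N 3, O 2, S 2, halogen 1):
  atom 1: C, bond orders sum to 1 (valence 4) → 3 H
  atom 2: C, bond orders sum to 2 (valence 4) → 2 H
  atom 3: C, bond orders sum to 3 (valence 4) → 1 H
  atom 4: C, bond orders sum to 2 (valence 4) → 2 H
  atom 5: C, bond orders sum to 2 (valence 4) → 2 H
  atom 6: C, bond orders sum to 2 (valence 4) → 2 H
  atom 7: C, bond orders sum to 2 (valence 4) → 2 H
  atom 8: C, bond orders sum to 2 (valence 4) → 2 H
Totals → C:8, H:16.
In Hill order: C8H16.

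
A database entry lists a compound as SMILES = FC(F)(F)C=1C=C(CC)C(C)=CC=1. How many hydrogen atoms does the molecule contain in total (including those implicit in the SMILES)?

Walk through each heavy atom and fill implicit hydrogens from standard valence (C 4, N 3, O 2, S 2, halogen 1):
  atom 1: F (halogen, monovalent) → 0 H
  atom 2: C, bond orders sum to 4 (valence 4) → 0 H
  atom 3: F (halogen, monovalent) → 0 H
  atom 4: F (halogen, monovalent) → 0 H
  atom 5: C, bond orders sum to 4 (valence 4) → 0 H
  atom 6: C, bond orders sum to 3 (valence 4) → 1 H
  atom 7: C, bond orders sum to 4 (valence 4) → 0 H
  atom 8: C, bond orders sum to 2 (valence 4) → 2 H
  atom 9: C, bond orders sum to 1 (valence 4) → 3 H
  atom 10: C, bond orders sum to 4 (valence 4) → 0 H
  atom 11: C, bond orders sum to 1 (valence 4) → 3 H
  atom 12: C, bond orders sum to 3 (valence 4) → 1 H
  atom 13: C, bond orders sum to 3 (valence 4) → 1 H
Total hydrogens: 11.

11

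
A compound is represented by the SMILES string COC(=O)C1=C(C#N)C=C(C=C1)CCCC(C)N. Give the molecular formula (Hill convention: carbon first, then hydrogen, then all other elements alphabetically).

Walk through each heavy atom and fill implicit hydrogens from standard valence (C 4, N 3, O 2, S 2, halogen 1):
  atom 1: C, bond orders sum to 1 (valence 4) → 3 H
  atom 2: O, bond orders sum to 2 (valence 2) → 0 H
  atom 3: C, bond orders sum to 4 (valence 4) → 0 H
  atom 4: O, bond orders sum to 2 (valence 2) → 0 H
  atom 5: C, bond orders sum to 4 (valence 4) → 0 H
  atom 6: C, bond orders sum to 4 (valence 4) → 0 H
  atom 7: C, bond orders sum to 4 (valence 4) → 0 H
  atom 8: N, bond orders sum to 3 (valence 3) → 0 H
  atom 9: C, bond orders sum to 3 (valence 4) → 1 H
  atom 10: C, bond orders sum to 4 (valence 4) → 0 H
  atom 11: C, bond orders sum to 3 (valence 4) → 1 H
  atom 12: C, bond orders sum to 3 (valence 4) → 1 H
  atom 13: C, bond orders sum to 2 (valence 4) → 2 H
  atom 14: C, bond orders sum to 2 (valence 4) → 2 H
  atom 15: C, bond orders sum to 2 (valence 4) → 2 H
  atom 16: C, bond orders sum to 3 (valence 4) → 1 H
  atom 17: C, bond orders sum to 1 (valence 4) → 3 H
  atom 18: N, bond orders sum to 1 (valence 3) → 2 H
Totals → C:14, H:18, N:2, O:2.
In Hill order: C14H18N2O2.

C14H18N2O2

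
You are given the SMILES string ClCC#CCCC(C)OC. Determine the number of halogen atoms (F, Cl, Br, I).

Halogen atoms appear at heavy-atom position 1 (1×Cl).
Other groups present: 1 alkyne, 1 ether.
Halogen count: 1.

1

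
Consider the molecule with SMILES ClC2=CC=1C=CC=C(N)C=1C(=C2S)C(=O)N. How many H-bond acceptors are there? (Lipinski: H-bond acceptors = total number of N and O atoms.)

N atoms: 2; O atoms: 1.
Lipinski HBA = 2 + 1 = 3.

3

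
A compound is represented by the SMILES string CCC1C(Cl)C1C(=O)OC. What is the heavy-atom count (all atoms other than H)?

Every atom symbol written in the SMILES (organic subset) is one heavy atom; implicit H are not written.
Heavy atoms by element → C:7, Cl:1, O:2.
Total: 10.

10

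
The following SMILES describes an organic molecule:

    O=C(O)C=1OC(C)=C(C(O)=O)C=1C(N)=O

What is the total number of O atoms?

Scan the SMILES for O atoms (remember two-letter symbols like Cl and Br are single atoms).
Oxygen count: 6.

6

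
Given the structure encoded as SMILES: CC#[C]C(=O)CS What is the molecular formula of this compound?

Walk through each heavy atom and fill implicit hydrogens from standard valence (C 4, N 3, O 2, S 2, halogen 1):
  atom 1: C, bond orders sum to 1 (valence 4) → 3 H
  atom 2: C, bond orders sum to 4 (valence 4) → 0 H
  atom 3: C with explicit H count 0
  atom 4: C, bond orders sum to 4 (valence 4) → 0 H
  atom 5: O, bond orders sum to 2 (valence 2) → 0 H
  atom 6: C, bond orders sum to 2 (valence 4) → 2 H
  atom 7: S, bond orders sum to 1 (valence 2) → 1 H
Totals → C:5, H:6, O:1, S:1.

C5H6OS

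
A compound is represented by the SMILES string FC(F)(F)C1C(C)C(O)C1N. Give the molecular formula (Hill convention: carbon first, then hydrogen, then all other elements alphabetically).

Walk through each heavy atom and fill implicit hydrogens from standard valence (C 4, N 3, O 2, S 2, halogen 1):
  atom 1: F (halogen, monovalent) → 0 H
  atom 2: C, bond orders sum to 4 (valence 4) → 0 H
  atom 3: F (halogen, monovalent) → 0 H
  atom 4: F (halogen, monovalent) → 0 H
  atom 5: C, bond orders sum to 3 (valence 4) → 1 H
  atom 6: C, bond orders sum to 3 (valence 4) → 1 H
  atom 7: C, bond orders sum to 1 (valence 4) → 3 H
  atom 8: C, bond orders sum to 3 (valence 4) → 1 H
  atom 9: O, bond orders sum to 1 (valence 2) → 1 H
  atom 10: C, bond orders sum to 3 (valence 4) → 1 H
  atom 11: N, bond orders sum to 1 (valence 3) → 2 H
Totals → C:6, H:10, F:3, N:1, O:1.
In Hill order: C6H10F3NO.

C6H10F3NO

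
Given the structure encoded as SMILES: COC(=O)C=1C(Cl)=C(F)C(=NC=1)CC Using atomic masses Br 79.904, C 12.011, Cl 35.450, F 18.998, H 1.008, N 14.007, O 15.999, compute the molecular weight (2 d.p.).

First, the molecular formula is C9H9ClFNO2 (counting implicit H from valence).
  C: 9 × 12.011 = 108.099
  Cl: 1 × 35.450 = 35.450
  F: 1 × 18.998 = 18.998
  H: 9 × 1.008 = 9.072
  N: 1 × 14.007 = 14.007
  O: 2 × 15.999 = 31.998
Sum: 9×12.011 + 1×35.450 + 1×18.998 + 9×1.008 + 1×14.007 + 2×15.999 = 217.624 → 217.62 g/mol.

217.62 g/mol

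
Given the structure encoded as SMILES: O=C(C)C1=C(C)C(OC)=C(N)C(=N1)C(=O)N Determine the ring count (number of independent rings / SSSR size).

In SMILES, each pair of matching ring-closure digits denotes one ring-closing bond; the number of such bonds equals the number of independent rings.
Ring-closure bonds here: 1.

1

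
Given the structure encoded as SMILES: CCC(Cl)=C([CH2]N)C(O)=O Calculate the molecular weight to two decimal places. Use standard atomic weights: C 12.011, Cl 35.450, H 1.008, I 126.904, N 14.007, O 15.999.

First, the molecular formula is C6H10ClNO2 (counting implicit H from valence).
  C: 6 × 12.011 = 72.066
  Cl: 1 × 35.450 = 35.450
  H: 10 × 1.008 = 10.080
  N: 1 × 14.007 = 14.007
  O: 2 × 15.999 = 31.998
Sum: 6×12.011 + 1×35.450 + 10×1.008 + 1×14.007 + 2×15.999 = 163.601 → 163.60 g/mol.

163.60 g/mol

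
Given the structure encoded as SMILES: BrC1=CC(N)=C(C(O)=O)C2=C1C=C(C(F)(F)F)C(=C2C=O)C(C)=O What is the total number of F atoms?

Scan the SMILES for F atoms (remember two-letter symbols like Cl and Br are single atoms).
Fluorine count: 3.

3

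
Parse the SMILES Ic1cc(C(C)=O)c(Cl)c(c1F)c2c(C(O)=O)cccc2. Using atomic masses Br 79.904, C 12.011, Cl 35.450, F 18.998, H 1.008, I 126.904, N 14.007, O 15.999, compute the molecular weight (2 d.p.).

First, the molecular formula is C15H9ClFIO3 (counting implicit H from valence).
  C: 15 × 12.011 = 180.165
  Cl: 1 × 35.450 = 35.450
  F: 1 × 18.998 = 18.998
  H: 9 × 1.008 = 9.072
  I: 1 × 126.904 = 126.904
  O: 3 × 15.999 = 47.997
Sum: 15×12.011 + 1×35.450 + 1×18.998 + 9×1.008 + 1×126.904 + 3×15.999 = 418.586 → 418.59 g/mol.

418.59 g/mol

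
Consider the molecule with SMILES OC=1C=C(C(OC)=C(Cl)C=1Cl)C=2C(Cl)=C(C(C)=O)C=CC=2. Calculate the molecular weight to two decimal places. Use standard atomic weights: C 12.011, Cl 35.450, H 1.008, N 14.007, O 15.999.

345.60 g/mol

First, the molecular formula is C15H11Cl3O3 (counting implicit H from valence).
  C: 15 × 12.011 = 180.165
  Cl: 3 × 35.450 = 106.350
  H: 11 × 1.008 = 11.088
  O: 3 × 15.999 = 47.997
Sum: 15×12.011 + 3×35.450 + 11×1.008 + 3×15.999 = 345.600 → 345.60 g/mol.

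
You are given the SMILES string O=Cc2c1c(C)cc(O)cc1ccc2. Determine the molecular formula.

Walk through each heavy atom and fill implicit hydrogens from standard valence (C 4, N 3, O 2, S 2, halogen 1); for lowercase aromatic atoms, an aromatic c carries 1 H when it has two neighbours and 0 H with three, and aromatic n carries 0 H:
  atom 1: O, bond orders sum to 2 (valence 2) → 0 H
  atom 2: C, bond orders sum to 3 (valence 4) → 1 H
  atom 3: aromatic c, 3 neighbours → 0 H
  atom 4: aromatic c, 3 neighbours → 0 H
  atom 5: aromatic c, 3 neighbours → 0 H
  atom 6: C, bond orders sum to 1 (valence 4) → 3 H
  atom 7: aromatic c, 2 neighbours → 1 H
  atom 8: aromatic c, 3 neighbours → 0 H
  atom 9: O, bond orders sum to 1 (valence 2) → 1 H
  atom 10: aromatic c, 2 neighbours → 1 H
  atom 11: aromatic c, 3 neighbours → 0 H
  atom 12: aromatic c, 2 neighbours → 1 H
  atom 13: aromatic c, 2 neighbours → 1 H
  atom 14: aromatic c, 2 neighbours → 1 H
Totals → C:12, H:10, O:2.
In Hill order: C12H10O2.

C12H10O2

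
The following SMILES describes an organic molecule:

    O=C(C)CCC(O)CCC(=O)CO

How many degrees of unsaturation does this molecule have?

2

Degree of unsaturation = (number of rings) + (number of π bonds).
Ring closures in the SMILES: 0.
π bonds: 2 double bonds (each 1 DoU) → 2 DoU from unsaturation.
Total DoU = 0 + 2 = 2.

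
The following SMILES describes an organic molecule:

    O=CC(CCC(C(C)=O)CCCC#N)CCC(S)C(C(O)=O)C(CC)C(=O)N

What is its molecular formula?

C20H32N2O5S

Walk through each heavy atom and fill implicit hydrogens from standard valence (C 4, N 3, O 2, S 2, halogen 1):
  atom 1: O, bond orders sum to 2 (valence 2) → 0 H
  atom 2: C, bond orders sum to 3 (valence 4) → 1 H
  atom 3: C, bond orders sum to 3 (valence 4) → 1 H
  atom 4: C, bond orders sum to 2 (valence 4) → 2 H
  atom 5: C, bond orders sum to 2 (valence 4) → 2 H
  atom 6: C, bond orders sum to 3 (valence 4) → 1 H
  atom 7: C, bond orders sum to 4 (valence 4) → 0 H
  atom 8: C, bond orders sum to 1 (valence 4) → 3 H
  atom 9: O, bond orders sum to 2 (valence 2) → 0 H
  atom 10: C, bond orders sum to 2 (valence 4) → 2 H
  atom 11: C, bond orders sum to 2 (valence 4) → 2 H
  atom 12: C, bond orders sum to 2 (valence 4) → 2 H
  atom 13: C, bond orders sum to 4 (valence 4) → 0 H
  atom 14: N, bond orders sum to 3 (valence 3) → 0 H
  atom 15: C, bond orders sum to 2 (valence 4) → 2 H
  atom 16: C, bond orders sum to 2 (valence 4) → 2 H
  atom 17: C, bond orders sum to 3 (valence 4) → 1 H
  atom 18: S, bond orders sum to 1 (valence 2) → 1 H
  atom 19: C, bond orders sum to 3 (valence 4) → 1 H
  atom 20: C, bond orders sum to 4 (valence 4) → 0 H
  atom 21: O, bond orders sum to 1 (valence 2) → 1 H
  atom 22: O, bond orders sum to 2 (valence 2) → 0 H
  atom 23: C, bond orders sum to 3 (valence 4) → 1 H
  atom 24: C, bond orders sum to 2 (valence 4) → 2 H
  atom 25: C, bond orders sum to 1 (valence 4) → 3 H
  atom 26: C, bond orders sum to 4 (valence 4) → 0 H
  atom 27: O, bond orders sum to 2 (valence 2) → 0 H
  atom 28: N, bond orders sum to 1 (valence 3) → 2 H
Totals → C:20, H:32, N:2, O:5, S:1.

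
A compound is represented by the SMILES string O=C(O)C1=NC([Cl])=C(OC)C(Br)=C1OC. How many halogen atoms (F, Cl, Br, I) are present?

Halogen atoms appear at heavy-atom positions 7, 12 (1×Br, 1×Cl).
Other groups present: 1 carboxylic acid, 2 ether.
Halogen count: 2.

2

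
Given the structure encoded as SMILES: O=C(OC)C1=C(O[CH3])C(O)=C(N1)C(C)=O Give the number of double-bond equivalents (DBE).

Degree of unsaturation = (number of rings) + (number of π bonds).
Ring closures in the SMILES: 1.
π bonds: 4 double bonds (each 1 DoU) → 4 DoU from unsaturation.
Total DoU = 1 + 4 = 5.

5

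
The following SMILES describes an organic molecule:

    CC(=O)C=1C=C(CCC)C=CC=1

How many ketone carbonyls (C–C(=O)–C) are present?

The ketone motif appears at heavy-atom position 2 in the SMILES.
Ketone count: 1.

1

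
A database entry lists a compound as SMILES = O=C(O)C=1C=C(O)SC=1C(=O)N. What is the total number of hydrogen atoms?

5

Walk through each heavy atom and fill implicit hydrogens from standard valence (C 4, N 3, O 2, S 2, halogen 1):
  atom 1: O, bond orders sum to 2 (valence 2) → 0 H
  atom 2: C, bond orders sum to 4 (valence 4) → 0 H
  atom 3: O, bond orders sum to 1 (valence 2) → 1 H
  atom 4: C, bond orders sum to 4 (valence 4) → 0 H
  atom 5: C, bond orders sum to 3 (valence 4) → 1 H
  atom 6: C, bond orders sum to 4 (valence 4) → 0 H
  atom 7: O, bond orders sum to 1 (valence 2) → 1 H
  atom 8: S, bond orders sum to 2 (valence 2) → 0 H
  atom 9: C, bond orders sum to 4 (valence 4) → 0 H
  atom 10: C, bond orders sum to 4 (valence 4) → 0 H
  atom 11: O, bond orders sum to 2 (valence 2) → 0 H
  atom 12: N, bond orders sum to 1 (valence 3) → 2 H
Total hydrogens: 5.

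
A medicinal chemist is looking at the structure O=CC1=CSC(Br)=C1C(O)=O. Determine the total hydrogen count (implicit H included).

3

Walk through each heavy atom and fill implicit hydrogens from standard valence (C 4, N 3, O 2, S 2, halogen 1):
  atom 1: O, bond orders sum to 2 (valence 2) → 0 H
  atom 2: C, bond orders sum to 3 (valence 4) → 1 H
  atom 3: C, bond orders sum to 4 (valence 4) → 0 H
  atom 4: C, bond orders sum to 3 (valence 4) → 1 H
  atom 5: S, bond orders sum to 2 (valence 2) → 0 H
  atom 6: C, bond orders sum to 4 (valence 4) → 0 H
  atom 7: Br (halogen, monovalent) → 0 H
  atom 8: C, bond orders sum to 4 (valence 4) → 0 H
  atom 9: C, bond orders sum to 4 (valence 4) → 0 H
  atom 10: O, bond orders sum to 1 (valence 2) → 1 H
  atom 11: O, bond orders sum to 2 (valence 2) → 0 H
Total hydrogens: 3.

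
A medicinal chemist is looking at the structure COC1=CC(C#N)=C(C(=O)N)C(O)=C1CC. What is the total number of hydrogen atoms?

Walk through each heavy atom and fill implicit hydrogens from standard valence (C 4, N 3, O 2, S 2, halogen 1):
  atom 1: C, bond orders sum to 1 (valence 4) → 3 H
  atom 2: O, bond orders sum to 2 (valence 2) → 0 H
  atom 3: C, bond orders sum to 4 (valence 4) → 0 H
  atom 4: C, bond orders sum to 3 (valence 4) → 1 H
  atom 5: C, bond orders sum to 4 (valence 4) → 0 H
  atom 6: C, bond orders sum to 4 (valence 4) → 0 H
  atom 7: N, bond orders sum to 3 (valence 3) → 0 H
  atom 8: C, bond orders sum to 4 (valence 4) → 0 H
  atom 9: C, bond orders sum to 4 (valence 4) → 0 H
  atom 10: O, bond orders sum to 2 (valence 2) → 0 H
  atom 11: N, bond orders sum to 1 (valence 3) → 2 H
  atom 12: C, bond orders sum to 4 (valence 4) → 0 H
  atom 13: O, bond orders sum to 1 (valence 2) → 1 H
  atom 14: C, bond orders sum to 4 (valence 4) → 0 H
  atom 15: C, bond orders sum to 2 (valence 4) → 2 H
  atom 16: C, bond orders sum to 1 (valence 4) → 3 H
Total hydrogens: 12.

12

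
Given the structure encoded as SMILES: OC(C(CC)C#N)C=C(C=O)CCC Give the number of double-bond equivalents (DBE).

Degree of unsaturation = (number of rings) + (number of π bonds).
Ring closures in the SMILES: 0.
π bonds: 2 double bonds (each 1 DoU), 1 triple bond (each 2 DoU) → 4 DoU from unsaturation.
Total DoU = 0 + 4 = 4.

4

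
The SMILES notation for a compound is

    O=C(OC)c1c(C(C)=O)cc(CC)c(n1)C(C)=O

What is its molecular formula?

C13H15NO4

Walk through each heavy atom and fill implicit hydrogens from standard valence (C 4, N 3, O 2, S 2, halogen 1); for lowercase aromatic atoms, an aromatic c carries 1 H when it has two neighbours and 0 H with three, and aromatic n carries 0 H:
  atom 1: O, bond orders sum to 2 (valence 2) → 0 H
  atom 2: C, bond orders sum to 4 (valence 4) → 0 H
  atom 3: O, bond orders sum to 2 (valence 2) → 0 H
  atom 4: C, bond orders sum to 1 (valence 4) → 3 H
  atom 5: aromatic c, 3 neighbours → 0 H
  atom 6: aromatic c, 3 neighbours → 0 H
  atom 7: C, bond orders sum to 4 (valence 4) → 0 H
  atom 8: C, bond orders sum to 1 (valence 4) → 3 H
  atom 9: O, bond orders sum to 2 (valence 2) → 0 H
  atom 10: aromatic c, 2 neighbours → 1 H
  atom 11: aromatic c, 3 neighbours → 0 H
  atom 12: C, bond orders sum to 2 (valence 4) → 2 H
  atom 13: C, bond orders sum to 1 (valence 4) → 3 H
  atom 14: aromatic c, 3 neighbours → 0 H
  atom 15: aromatic n, 2 neighbours → 0 H
  atom 16: C, bond orders sum to 4 (valence 4) → 0 H
  atom 17: C, bond orders sum to 1 (valence 4) → 3 H
  atom 18: O, bond orders sum to 2 (valence 2) → 0 H
Totals → C:13, H:15, N:1, O:4.
In Hill order: C13H15NO4.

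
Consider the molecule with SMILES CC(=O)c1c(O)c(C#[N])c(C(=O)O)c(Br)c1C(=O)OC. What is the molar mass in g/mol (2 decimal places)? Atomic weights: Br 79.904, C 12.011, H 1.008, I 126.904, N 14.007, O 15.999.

First, the molecular formula is C12H8BrNO6 (counting implicit H from valence).
  Br: 1 × 79.904 = 79.904
  C: 12 × 12.011 = 144.132
  H: 8 × 1.008 = 8.064
  N: 1 × 14.007 = 14.007
  O: 6 × 15.999 = 95.994
Sum: 1×79.904 + 12×12.011 + 8×1.008 + 1×14.007 + 6×15.999 = 342.101 → 342.10 g/mol.

342.10 g/mol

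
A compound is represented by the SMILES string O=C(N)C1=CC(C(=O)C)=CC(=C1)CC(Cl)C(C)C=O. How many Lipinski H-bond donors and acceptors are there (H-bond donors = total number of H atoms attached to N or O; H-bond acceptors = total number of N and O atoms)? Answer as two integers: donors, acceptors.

Donors: find every N or O and count the H atoms it carries.
  atom 1 (O): bond orders sum to 2 → 0 H
  atom 3 (N): bond orders sum to 1 → 2 H
  atom 8 (O): bond orders sum to 2 → 0 H
  atom 19 (O): bond orders sum to 2 → 0 H
Lipinski HBD = 2.
Acceptors: N atoms = 1, O atoms = 3 → HBA = 4.

2, 4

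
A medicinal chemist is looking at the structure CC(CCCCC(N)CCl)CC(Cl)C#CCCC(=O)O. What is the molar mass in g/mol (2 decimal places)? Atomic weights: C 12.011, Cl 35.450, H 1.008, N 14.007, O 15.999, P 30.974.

322.27 g/mol

First, the molecular formula is C15H25Cl2NO2 (counting implicit H from valence).
  C: 15 × 12.011 = 180.165
  Cl: 2 × 35.450 = 70.900
  H: 25 × 1.008 = 25.200
  N: 1 × 14.007 = 14.007
  O: 2 × 15.999 = 31.998
Sum: 15×12.011 + 2×35.450 + 25×1.008 + 1×14.007 + 2×15.999 = 322.270 → 322.27 g/mol.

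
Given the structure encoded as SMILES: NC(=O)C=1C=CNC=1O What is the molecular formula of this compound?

C5H6N2O2

Walk through each heavy atom and fill implicit hydrogens from standard valence (C 4, N 3, O 2, S 2, halogen 1):
  atom 1: N, bond orders sum to 1 (valence 3) → 2 H
  atom 2: C, bond orders sum to 4 (valence 4) → 0 H
  atom 3: O, bond orders sum to 2 (valence 2) → 0 H
  atom 4: C, bond orders sum to 4 (valence 4) → 0 H
  atom 5: C, bond orders sum to 3 (valence 4) → 1 H
  atom 6: C, bond orders sum to 3 (valence 4) → 1 H
  atom 7: N, bond orders sum to 2 (valence 3) → 1 H
  atom 8: C, bond orders sum to 4 (valence 4) → 0 H
  atom 9: O, bond orders sum to 1 (valence 2) → 1 H
Totals → C:5, H:6, N:2, O:2.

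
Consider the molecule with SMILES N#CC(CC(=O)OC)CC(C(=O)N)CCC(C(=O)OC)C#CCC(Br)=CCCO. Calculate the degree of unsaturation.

8

Degree of unsaturation = (number of rings) + (number of π bonds).
Ring closures in the SMILES: 0.
π bonds: 4 double bonds (each 1 DoU), 2 triple bonds (each 2 DoU) → 8 DoU from unsaturation.
Total DoU = 0 + 8 = 8.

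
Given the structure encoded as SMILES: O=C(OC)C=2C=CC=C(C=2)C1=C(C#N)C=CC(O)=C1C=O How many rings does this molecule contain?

2

In SMILES, each pair of matching ring-closure digits denotes one ring-closing bond; the number of such bonds equals the number of independent rings.
Ring-closure bonds here: 2.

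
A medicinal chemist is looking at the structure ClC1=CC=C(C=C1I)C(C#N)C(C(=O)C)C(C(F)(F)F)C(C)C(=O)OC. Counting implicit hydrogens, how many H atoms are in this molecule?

16

Walk through each heavy atom and fill implicit hydrogens from standard valence (C 4, N 3, O 2, S 2, halogen 1):
  atom 1: Cl (halogen, monovalent) → 0 H
  atom 2: C, bond orders sum to 4 (valence 4) → 0 H
  atom 3: C, bond orders sum to 3 (valence 4) → 1 H
  atom 4: C, bond orders sum to 3 (valence 4) → 1 H
  atom 5: C, bond orders sum to 4 (valence 4) → 0 H
  atom 6: C, bond orders sum to 3 (valence 4) → 1 H
  atom 7: C, bond orders sum to 4 (valence 4) → 0 H
  atom 8: I (halogen, monovalent) → 0 H
  atom 9: C, bond orders sum to 3 (valence 4) → 1 H
  atom 10: C, bond orders sum to 4 (valence 4) → 0 H
  atom 11: N, bond orders sum to 3 (valence 3) → 0 H
  atom 12: C, bond orders sum to 3 (valence 4) → 1 H
  atom 13: C, bond orders sum to 4 (valence 4) → 0 H
  atom 14: O, bond orders sum to 2 (valence 2) → 0 H
  atom 15: C, bond orders sum to 1 (valence 4) → 3 H
  atom 16: C, bond orders sum to 3 (valence 4) → 1 H
  atom 17: C, bond orders sum to 4 (valence 4) → 0 H
  atom 18: F (halogen, monovalent) → 0 H
  atom 19: F (halogen, monovalent) → 0 H
  atom 20: F (halogen, monovalent) → 0 H
  atom 21: C, bond orders sum to 3 (valence 4) → 1 H
  atom 22: C, bond orders sum to 1 (valence 4) → 3 H
  atom 23: C, bond orders sum to 4 (valence 4) → 0 H
  atom 24: O, bond orders sum to 2 (valence 2) → 0 H
  atom 25: O, bond orders sum to 2 (valence 2) → 0 H
  atom 26: C, bond orders sum to 1 (valence 4) → 3 H
Total hydrogens: 16.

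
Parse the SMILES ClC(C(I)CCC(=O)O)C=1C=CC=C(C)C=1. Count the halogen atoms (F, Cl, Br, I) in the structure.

2

Halogen atoms appear at heavy-atom positions 1, 4 (1×Cl, 1×I).
Other groups present: 1 carboxylic acid.
Halogen count: 2.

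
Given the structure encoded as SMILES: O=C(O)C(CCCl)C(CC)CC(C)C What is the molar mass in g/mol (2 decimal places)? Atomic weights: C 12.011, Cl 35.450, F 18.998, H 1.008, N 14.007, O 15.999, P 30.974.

First, the molecular formula is C11H21ClO2 (counting implicit H from valence).
  C: 11 × 12.011 = 132.121
  Cl: 1 × 35.450 = 35.450
  H: 21 × 1.008 = 21.168
  O: 2 × 15.999 = 31.998
Sum: 11×12.011 + 1×35.450 + 21×1.008 + 2×15.999 = 220.737 → 220.74 g/mol.

220.74 g/mol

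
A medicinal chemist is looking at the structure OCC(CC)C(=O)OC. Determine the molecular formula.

C6H12O3

Walk through each heavy atom and fill implicit hydrogens from standard valence (C 4, N 3, O 2, S 2, halogen 1):
  atom 1: O, bond orders sum to 1 (valence 2) → 1 H
  atom 2: C, bond orders sum to 2 (valence 4) → 2 H
  atom 3: C, bond orders sum to 3 (valence 4) → 1 H
  atom 4: C, bond orders sum to 2 (valence 4) → 2 H
  atom 5: C, bond orders sum to 1 (valence 4) → 3 H
  atom 6: C, bond orders sum to 4 (valence 4) → 0 H
  atom 7: O, bond orders sum to 2 (valence 2) → 0 H
  atom 8: O, bond orders sum to 2 (valence 2) → 0 H
  atom 9: C, bond orders sum to 1 (valence 4) → 3 H
Totals → C:6, H:12, O:3.
In Hill order: C6H12O3.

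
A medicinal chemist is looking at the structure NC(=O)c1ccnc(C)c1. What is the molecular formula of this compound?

C7H8N2O

Walk through each heavy atom and fill implicit hydrogens from standard valence (C 4, N 3, O 2, S 2, halogen 1); for lowercase aromatic atoms, an aromatic c carries 1 H when it has two neighbours and 0 H with three, and aromatic n carries 0 H:
  atom 1: N, bond orders sum to 1 (valence 3) → 2 H
  atom 2: C, bond orders sum to 4 (valence 4) → 0 H
  atom 3: O, bond orders sum to 2 (valence 2) → 0 H
  atom 4: aromatic c, 3 neighbours → 0 H
  atom 5: aromatic c, 2 neighbours → 1 H
  atom 6: aromatic c, 2 neighbours → 1 H
  atom 7: aromatic n, 2 neighbours → 0 H
  atom 8: aromatic c, 3 neighbours → 0 H
  atom 9: C, bond orders sum to 1 (valence 4) → 3 H
  atom 10: aromatic c, 2 neighbours → 1 H
Totals → C:7, H:8, N:2, O:1.
In Hill order: C7H8N2O.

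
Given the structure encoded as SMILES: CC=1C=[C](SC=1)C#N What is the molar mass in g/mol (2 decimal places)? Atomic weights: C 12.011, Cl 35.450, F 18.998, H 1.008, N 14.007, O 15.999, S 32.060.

123.17 g/mol

First, the molecular formula is C6H5NS (counting implicit H from valence).
  C: 6 × 12.011 = 72.066
  H: 5 × 1.008 = 5.040
  N: 1 × 14.007 = 14.007
  S: 1 × 32.060 = 32.060
Sum: 6×12.011 + 5×1.008 + 1×14.007 + 1×32.060 = 123.173 → 123.17 g/mol.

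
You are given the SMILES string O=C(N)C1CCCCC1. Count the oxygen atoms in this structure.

1

Scan the SMILES for O atoms (remember two-letter symbols like Cl and Br are single atoms).
Oxygen count: 1.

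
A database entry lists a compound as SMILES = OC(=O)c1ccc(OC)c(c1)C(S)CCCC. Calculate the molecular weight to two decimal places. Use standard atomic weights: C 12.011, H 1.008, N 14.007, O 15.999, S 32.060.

First, the molecular formula is C13H18O3S (counting implicit H from valence).
  C: 13 × 12.011 = 156.143
  H: 18 × 1.008 = 18.144
  O: 3 × 15.999 = 47.997
  S: 1 × 32.060 = 32.060
Sum: 13×12.011 + 18×1.008 + 3×15.999 + 1×32.060 = 254.344 → 254.34 g/mol.

254.34 g/mol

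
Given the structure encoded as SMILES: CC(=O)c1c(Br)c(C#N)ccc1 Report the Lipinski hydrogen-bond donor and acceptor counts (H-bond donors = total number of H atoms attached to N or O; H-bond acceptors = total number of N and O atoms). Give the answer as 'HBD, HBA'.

Donors: find every N or O and count the H atoms it carries.
  atom 3 (O): bond orders sum to 2 → 0 H
  atom 9 (N): bond orders sum to 3 → 0 H
Lipinski HBD = 0.
Acceptors: N atoms = 1, O atoms = 1 → HBA = 2.

0, 2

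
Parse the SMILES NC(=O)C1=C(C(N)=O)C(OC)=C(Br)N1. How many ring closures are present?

In SMILES, each pair of matching ring-closure digits denotes one ring-closing bond; the number of such bonds equals the number of independent rings.
Ring-closure bonds here: 1.

1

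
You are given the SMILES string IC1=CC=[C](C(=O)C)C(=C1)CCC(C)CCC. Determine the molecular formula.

Walk through each heavy atom and fill implicit hydrogens from standard valence (C 4, N 3, O 2, S 2, halogen 1):
  atom 1: I (halogen, monovalent) → 0 H
  atom 2: C, bond orders sum to 4 (valence 4) → 0 H
  atom 3: C, bond orders sum to 3 (valence 4) → 1 H
  atom 4: C, bond orders sum to 3 (valence 4) → 1 H
  atom 5: C with explicit H count 0
  atom 6: C, bond orders sum to 4 (valence 4) → 0 H
  atom 7: O, bond orders sum to 2 (valence 2) → 0 H
  atom 8: C, bond orders sum to 1 (valence 4) → 3 H
  atom 9: C, bond orders sum to 4 (valence 4) → 0 H
  atom 10: C, bond orders sum to 3 (valence 4) → 1 H
  atom 11: C, bond orders sum to 2 (valence 4) → 2 H
  atom 12: C, bond orders sum to 2 (valence 4) → 2 H
  atom 13: C, bond orders sum to 3 (valence 4) → 1 H
  atom 14: C, bond orders sum to 1 (valence 4) → 3 H
  atom 15: C, bond orders sum to 2 (valence 4) → 2 H
  atom 16: C, bond orders sum to 2 (valence 4) → 2 H
  atom 17: C, bond orders sum to 1 (valence 4) → 3 H
Totals → C:15, H:21, I:1, O:1.

C15H21IO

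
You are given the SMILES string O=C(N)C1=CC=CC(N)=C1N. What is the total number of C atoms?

7

Count every carbon token in the SMILES (each C, including those in ring-closure positions and inside branches).
Carbon count: 7.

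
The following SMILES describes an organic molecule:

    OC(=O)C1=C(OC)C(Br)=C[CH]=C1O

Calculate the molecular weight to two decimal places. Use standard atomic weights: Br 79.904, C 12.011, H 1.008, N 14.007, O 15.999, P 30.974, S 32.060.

247.04 g/mol

First, the molecular formula is C8H7BrO4 (counting implicit H from valence).
  Br: 1 × 79.904 = 79.904
  C: 8 × 12.011 = 96.088
  H: 7 × 1.008 = 7.056
  O: 4 × 15.999 = 63.996
Sum: 1×79.904 + 8×12.011 + 7×1.008 + 4×15.999 = 247.044 → 247.04 g/mol.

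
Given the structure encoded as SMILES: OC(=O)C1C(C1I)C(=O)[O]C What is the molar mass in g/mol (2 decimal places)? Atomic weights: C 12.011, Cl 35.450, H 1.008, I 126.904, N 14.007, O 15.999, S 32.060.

First, the molecular formula is C6H7IO4 (counting implicit H from valence).
  C: 6 × 12.011 = 72.066
  H: 7 × 1.008 = 7.056
  I: 1 × 126.904 = 126.904
  O: 4 × 15.999 = 63.996
Sum: 6×12.011 + 7×1.008 + 1×126.904 + 4×15.999 = 270.022 → 270.02 g/mol.

270.02 g/mol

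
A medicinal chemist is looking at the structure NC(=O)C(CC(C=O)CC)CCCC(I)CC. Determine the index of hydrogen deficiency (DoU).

Degree of unsaturation = (number of rings) + (number of π bonds).
Ring closures in the SMILES: 0.
π bonds: 2 double bonds (each 1 DoU) → 2 DoU from unsaturation.
Total DoU = 0 + 2 = 2.

2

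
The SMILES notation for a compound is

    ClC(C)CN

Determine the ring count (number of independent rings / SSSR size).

In SMILES, each pair of matching ring-closure digits denotes one ring-closing bond; the number of such bonds equals the number of independent rings.
Ring-closure bonds here: 0.

0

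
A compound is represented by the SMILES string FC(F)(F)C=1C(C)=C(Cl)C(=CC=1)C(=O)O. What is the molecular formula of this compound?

C9H6ClF3O2

Walk through each heavy atom and fill implicit hydrogens from standard valence (C 4, N 3, O 2, S 2, halogen 1):
  atom 1: F (halogen, monovalent) → 0 H
  atom 2: C, bond orders sum to 4 (valence 4) → 0 H
  atom 3: F (halogen, monovalent) → 0 H
  atom 4: F (halogen, monovalent) → 0 H
  atom 5: C, bond orders sum to 4 (valence 4) → 0 H
  atom 6: C, bond orders sum to 4 (valence 4) → 0 H
  atom 7: C, bond orders sum to 1 (valence 4) → 3 H
  atom 8: C, bond orders sum to 4 (valence 4) → 0 H
  atom 9: Cl (halogen, monovalent) → 0 H
  atom 10: C, bond orders sum to 4 (valence 4) → 0 H
  atom 11: C, bond orders sum to 3 (valence 4) → 1 H
  atom 12: C, bond orders sum to 3 (valence 4) → 1 H
  atom 13: C, bond orders sum to 4 (valence 4) → 0 H
  atom 14: O, bond orders sum to 2 (valence 2) → 0 H
  atom 15: O, bond orders sum to 1 (valence 2) → 1 H
Totals → C:9, H:6, Cl:1, F:3, O:2.
In Hill order: C9H6ClF3O2.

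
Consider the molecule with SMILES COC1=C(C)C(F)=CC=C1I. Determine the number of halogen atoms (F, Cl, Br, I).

Halogen atoms appear at heavy-atom positions 7, 11 (1×F, 1×I).
Other groups present: 1 ether.
Halogen count: 2.

2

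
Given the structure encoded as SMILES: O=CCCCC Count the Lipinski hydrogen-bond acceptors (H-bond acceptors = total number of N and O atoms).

N atoms: 0; O atoms: 1.
Lipinski HBA = 0 + 1 = 1.

1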